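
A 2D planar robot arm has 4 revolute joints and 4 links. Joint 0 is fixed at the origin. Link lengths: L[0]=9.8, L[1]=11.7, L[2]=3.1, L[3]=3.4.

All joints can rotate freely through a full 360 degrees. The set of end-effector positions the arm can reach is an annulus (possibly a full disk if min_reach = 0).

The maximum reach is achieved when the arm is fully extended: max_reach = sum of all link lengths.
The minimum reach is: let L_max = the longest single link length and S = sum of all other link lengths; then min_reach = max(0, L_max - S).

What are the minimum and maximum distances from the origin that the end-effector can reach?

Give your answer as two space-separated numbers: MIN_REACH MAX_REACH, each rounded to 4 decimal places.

Link lengths: [9.8, 11.7, 3.1, 3.4]
max_reach = 9.8 + 11.7 + 3.1 + 3.4 = 28
L_max = max([9.8, 11.7, 3.1, 3.4]) = 11.7
S (sum of others) = 28 - 11.7 = 16.3
min_reach = max(0, 11.7 - 16.3) = max(0, -4.6) = 0

Answer: 0.0000 28.0000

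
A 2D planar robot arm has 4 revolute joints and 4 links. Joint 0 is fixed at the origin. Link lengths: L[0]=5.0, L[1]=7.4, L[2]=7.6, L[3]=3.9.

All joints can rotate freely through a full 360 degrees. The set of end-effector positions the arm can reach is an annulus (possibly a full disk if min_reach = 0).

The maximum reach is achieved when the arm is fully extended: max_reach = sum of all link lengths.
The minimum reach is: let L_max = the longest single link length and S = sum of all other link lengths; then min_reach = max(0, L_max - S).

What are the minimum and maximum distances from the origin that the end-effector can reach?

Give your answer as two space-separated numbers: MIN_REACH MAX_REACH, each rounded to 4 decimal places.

Answer: 0.0000 23.9000

Derivation:
Link lengths: [5.0, 7.4, 7.6, 3.9]
max_reach = 5 + 7.4 + 7.6 + 3.9 = 23.9
L_max = max([5.0, 7.4, 7.6, 3.9]) = 7.6
S (sum of others) = 23.9 - 7.6 = 16.3
min_reach = max(0, 7.6 - 16.3) = max(0, -8.7) = 0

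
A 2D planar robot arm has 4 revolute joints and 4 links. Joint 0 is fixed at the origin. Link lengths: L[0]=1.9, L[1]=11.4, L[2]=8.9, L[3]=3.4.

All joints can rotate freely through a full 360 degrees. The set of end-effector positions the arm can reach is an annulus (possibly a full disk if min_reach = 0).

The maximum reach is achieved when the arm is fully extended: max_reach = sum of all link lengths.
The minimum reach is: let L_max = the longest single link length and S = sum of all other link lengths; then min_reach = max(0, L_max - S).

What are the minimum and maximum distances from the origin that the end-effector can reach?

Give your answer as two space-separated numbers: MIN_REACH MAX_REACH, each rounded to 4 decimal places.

Link lengths: [1.9, 11.4, 8.9, 3.4]
max_reach = 1.9 + 11.4 + 8.9 + 3.4 = 25.6
L_max = max([1.9, 11.4, 8.9, 3.4]) = 11.4
S (sum of others) = 25.6 - 11.4 = 14.2
min_reach = max(0, 11.4 - 14.2) = max(0, -2.8) = 0

Answer: 0.0000 25.6000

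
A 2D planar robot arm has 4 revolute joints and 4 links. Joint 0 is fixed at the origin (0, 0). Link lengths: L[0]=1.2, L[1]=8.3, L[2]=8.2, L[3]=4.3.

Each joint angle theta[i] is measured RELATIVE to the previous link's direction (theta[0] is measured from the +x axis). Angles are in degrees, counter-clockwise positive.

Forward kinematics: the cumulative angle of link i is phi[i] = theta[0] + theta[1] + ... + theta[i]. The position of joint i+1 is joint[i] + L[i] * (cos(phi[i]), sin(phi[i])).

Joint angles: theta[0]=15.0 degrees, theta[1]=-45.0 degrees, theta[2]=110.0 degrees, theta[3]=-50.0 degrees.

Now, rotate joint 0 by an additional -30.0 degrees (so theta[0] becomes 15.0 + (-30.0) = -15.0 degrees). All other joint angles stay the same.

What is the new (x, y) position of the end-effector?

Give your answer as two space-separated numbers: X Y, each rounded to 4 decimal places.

joint[0] = (0.0000, 0.0000)  (base)
link 0: phi[0] = -15 = -15 deg
  cos(-15 deg) = 0.9659, sin(-15 deg) = -0.2588
  joint[1] = (0.0000, 0.0000) + 1.2 * (0.9659, -0.2588) = (0.0000 + 1.1591, 0.0000 + -0.3106) = (1.1591, -0.3106)
link 1: phi[1] = -15 + -45 = -60 deg
  cos(-60 deg) = 0.5000, sin(-60 deg) = -0.8660
  joint[2] = (1.1591, -0.3106) + 8.3 * (0.5000, -0.8660) = (1.1591 + 4.1500, -0.3106 + -7.1880) = (5.3091, -7.4986)
link 2: phi[2] = -15 + -45 + 110 = 50 deg
  cos(50 deg) = 0.6428, sin(50 deg) = 0.7660
  joint[3] = (5.3091, -7.4986) + 8.2 * (0.6428, 0.7660) = (5.3091 + 5.2709, -7.4986 + 6.2816) = (10.5800, -1.2170)
link 3: phi[3] = -15 + -45 + 110 + -50 = 0 deg
  cos(0 deg) = 1.0000, sin(0 deg) = 0.0000
  joint[4] = (10.5800, -1.2170) + 4.3 * (1.0000, 0.0000) = (10.5800 + 4.3000, -1.2170 + 0.0000) = (14.8800, -1.2170)
End effector: (14.8800, -1.2170)

Answer: 14.8800 -1.2170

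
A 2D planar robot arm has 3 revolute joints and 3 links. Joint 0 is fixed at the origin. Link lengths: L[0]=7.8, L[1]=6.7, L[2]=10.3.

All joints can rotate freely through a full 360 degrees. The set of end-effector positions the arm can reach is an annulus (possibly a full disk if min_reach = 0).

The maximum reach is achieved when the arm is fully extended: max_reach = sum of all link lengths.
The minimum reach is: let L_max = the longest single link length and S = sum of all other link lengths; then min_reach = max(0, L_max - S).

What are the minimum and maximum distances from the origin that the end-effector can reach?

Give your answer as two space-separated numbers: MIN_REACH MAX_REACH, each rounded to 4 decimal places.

Link lengths: [7.8, 6.7, 10.3]
max_reach = 7.8 + 6.7 + 10.3 = 24.8
L_max = max([7.8, 6.7, 10.3]) = 10.3
S (sum of others) = 24.8 - 10.3 = 14.5
min_reach = max(0, 10.3 - 14.5) = max(0, -4.2) = 0

Answer: 0.0000 24.8000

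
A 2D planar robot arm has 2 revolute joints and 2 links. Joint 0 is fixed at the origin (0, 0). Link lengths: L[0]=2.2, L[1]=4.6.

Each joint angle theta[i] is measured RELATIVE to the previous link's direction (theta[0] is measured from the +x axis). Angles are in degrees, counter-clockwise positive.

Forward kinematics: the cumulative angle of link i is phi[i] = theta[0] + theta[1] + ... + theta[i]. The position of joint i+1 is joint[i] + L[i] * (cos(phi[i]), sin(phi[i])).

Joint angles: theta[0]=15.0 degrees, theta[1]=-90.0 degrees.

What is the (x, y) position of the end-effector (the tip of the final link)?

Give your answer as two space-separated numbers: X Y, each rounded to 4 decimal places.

Answer: 3.3156 -3.8739

Derivation:
joint[0] = (0.0000, 0.0000)  (base)
link 0: phi[0] = 15 = 15 deg
  cos(15 deg) = 0.9659, sin(15 deg) = 0.2588
  joint[1] = (0.0000, 0.0000) + 2.2 * (0.9659, 0.2588) = (0.0000 + 2.1250, 0.0000 + 0.5694) = (2.1250, 0.5694)
link 1: phi[1] = 15 + -90 = -75 deg
  cos(-75 deg) = 0.2588, sin(-75 deg) = -0.9659
  joint[2] = (2.1250, 0.5694) + 4.6 * (0.2588, -0.9659) = (2.1250 + 1.1906, 0.5694 + -4.4433) = (3.3156, -3.8739)
End effector: (3.3156, -3.8739)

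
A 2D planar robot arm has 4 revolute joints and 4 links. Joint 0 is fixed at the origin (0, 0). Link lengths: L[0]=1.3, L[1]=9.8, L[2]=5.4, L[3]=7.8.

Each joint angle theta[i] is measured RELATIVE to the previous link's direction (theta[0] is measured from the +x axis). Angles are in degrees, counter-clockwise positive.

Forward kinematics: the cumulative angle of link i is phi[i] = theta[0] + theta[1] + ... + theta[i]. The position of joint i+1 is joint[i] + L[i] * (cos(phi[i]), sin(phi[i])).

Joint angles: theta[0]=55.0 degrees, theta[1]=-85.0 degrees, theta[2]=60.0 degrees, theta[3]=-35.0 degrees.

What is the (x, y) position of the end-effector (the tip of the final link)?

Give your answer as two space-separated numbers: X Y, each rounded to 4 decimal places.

joint[0] = (0.0000, 0.0000)  (base)
link 0: phi[0] = 55 = 55 deg
  cos(55 deg) = 0.5736, sin(55 deg) = 0.8192
  joint[1] = (0.0000, 0.0000) + 1.3 * (0.5736, 0.8192) = (0.0000 + 0.7456, 0.0000 + 1.0649) = (0.7456, 1.0649)
link 1: phi[1] = 55 + -85 = -30 deg
  cos(-30 deg) = 0.8660, sin(-30 deg) = -0.5000
  joint[2] = (0.7456, 1.0649) + 9.8 * (0.8660, -0.5000) = (0.7456 + 8.4870, 1.0649 + -4.9000) = (9.2327, -3.8351)
link 2: phi[2] = 55 + -85 + 60 = 30 deg
  cos(30 deg) = 0.8660, sin(30 deg) = 0.5000
  joint[3] = (9.2327, -3.8351) + 5.4 * (0.8660, 0.5000) = (9.2327 + 4.6765, -3.8351 + 2.7000) = (13.9092, -1.1351)
link 3: phi[3] = 55 + -85 + 60 + -35 = -5 deg
  cos(-5 deg) = 0.9962, sin(-5 deg) = -0.0872
  joint[4] = (13.9092, -1.1351) + 7.8 * (0.9962, -0.0872) = (13.9092 + 7.7703, -1.1351 + -0.6798) = (21.6796, -1.8149)
End effector: (21.6796, -1.8149)

Answer: 21.6796 -1.8149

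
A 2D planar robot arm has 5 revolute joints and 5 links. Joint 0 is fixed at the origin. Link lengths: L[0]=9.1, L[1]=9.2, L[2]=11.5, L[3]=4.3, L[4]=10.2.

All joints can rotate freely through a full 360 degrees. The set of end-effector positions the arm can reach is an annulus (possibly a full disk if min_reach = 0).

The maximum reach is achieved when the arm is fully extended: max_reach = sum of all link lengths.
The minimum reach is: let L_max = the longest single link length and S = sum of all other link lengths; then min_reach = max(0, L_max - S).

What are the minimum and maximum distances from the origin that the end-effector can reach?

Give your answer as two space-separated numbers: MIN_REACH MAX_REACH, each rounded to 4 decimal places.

Answer: 0.0000 44.3000

Derivation:
Link lengths: [9.1, 9.2, 11.5, 4.3, 10.2]
max_reach = 9.1 + 9.2 + 11.5 + 4.3 + 10.2 = 44.3
L_max = max([9.1, 9.2, 11.5, 4.3, 10.2]) = 11.5
S (sum of others) = 44.3 - 11.5 = 32.8
min_reach = max(0, 11.5 - 32.8) = max(0, -21.3) = 0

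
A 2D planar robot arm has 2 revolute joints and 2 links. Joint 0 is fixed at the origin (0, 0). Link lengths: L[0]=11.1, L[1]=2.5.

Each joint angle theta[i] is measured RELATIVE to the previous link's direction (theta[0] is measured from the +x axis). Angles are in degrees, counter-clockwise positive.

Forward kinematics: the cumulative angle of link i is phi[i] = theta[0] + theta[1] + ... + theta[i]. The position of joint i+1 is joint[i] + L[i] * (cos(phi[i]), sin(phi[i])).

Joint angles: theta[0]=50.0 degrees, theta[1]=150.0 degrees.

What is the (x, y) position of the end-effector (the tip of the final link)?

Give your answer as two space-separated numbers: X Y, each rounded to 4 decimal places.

Answer: 4.7857 7.6480

Derivation:
joint[0] = (0.0000, 0.0000)  (base)
link 0: phi[0] = 50 = 50 deg
  cos(50 deg) = 0.6428, sin(50 deg) = 0.7660
  joint[1] = (0.0000, 0.0000) + 11.1 * (0.6428, 0.7660) = (0.0000 + 7.1349, 0.0000 + 8.5031) = (7.1349, 8.5031)
link 1: phi[1] = 50 + 150 = 200 deg
  cos(200 deg) = -0.9397, sin(200 deg) = -0.3420
  joint[2] = (7.1349, 8.5031) + 2.5 * (-0.9397, -0.3420) = (7.1349 + -2.3492, 8.5031 + -0.8551) = (4.7857, 7.6480)
End effector: (4.7857, 7.6480)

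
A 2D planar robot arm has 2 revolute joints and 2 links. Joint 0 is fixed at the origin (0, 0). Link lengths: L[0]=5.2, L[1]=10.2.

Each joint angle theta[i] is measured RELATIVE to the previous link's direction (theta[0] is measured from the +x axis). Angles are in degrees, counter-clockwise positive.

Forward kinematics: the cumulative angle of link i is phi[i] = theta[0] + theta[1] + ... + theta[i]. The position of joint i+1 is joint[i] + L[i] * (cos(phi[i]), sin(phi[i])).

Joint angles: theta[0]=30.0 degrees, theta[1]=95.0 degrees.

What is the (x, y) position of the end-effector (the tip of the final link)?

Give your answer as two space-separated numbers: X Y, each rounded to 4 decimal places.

Answer: -1.3471 10.9554

Derivation:
joint[0] = (0.0000, 0.0000)  (base)
link 0: phi[0] = 30 = 30 deg
  cos(30 deg) = 0.8660, sin(30 deg) = 0.5000
  joint[1] = (0.0000, 0.0000) + 5.2 * (0.8660, 0.5000) = (0.0000 + 4.5033, 0.0000 + 2.6000) = (4.5033, 2.6000)
link 1: phi[1] = 30 + 95 = 125 deg
  cos(125 deg) = -0.5736, sin(125 deg) = 0.8192
  joint[2] = (4.5033, 2.6000) + 10.2 * (-0.5736, 0.8192) = (4.5033 + -5.8505, 2.6000 + 8.3554) = (-1.3471, 10.9554)
End effector: (-1.3471, 10.9554)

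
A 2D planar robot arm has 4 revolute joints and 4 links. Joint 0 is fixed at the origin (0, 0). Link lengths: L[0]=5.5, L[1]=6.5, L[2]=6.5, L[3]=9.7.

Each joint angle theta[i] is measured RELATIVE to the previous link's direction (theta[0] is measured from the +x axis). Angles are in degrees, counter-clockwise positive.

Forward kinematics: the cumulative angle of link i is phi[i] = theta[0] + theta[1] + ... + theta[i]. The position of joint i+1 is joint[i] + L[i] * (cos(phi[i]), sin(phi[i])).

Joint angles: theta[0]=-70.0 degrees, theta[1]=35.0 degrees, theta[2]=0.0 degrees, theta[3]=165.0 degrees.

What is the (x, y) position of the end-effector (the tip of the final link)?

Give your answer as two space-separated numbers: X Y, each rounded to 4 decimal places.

Answer: 6.2950 -5.1942

Derivation:
joint[0] = (0.0000, 0.0000)  (base)
link 0: phi[0] = -70 = -70 deg
  cos(-70 deg) = 0.3420, sin(-70 deg) = -0.9397
  joint[1] = (0.0000, 0.0000) + 5.5 * (0.3420, -0.9397) = (0.0000 + 1.8811, 0.0000 + -5.1683) = (1.8811, -5.1683)
link 1: phi[1] = -70 + 35 = -35 deg
  cos(-35 deg) = 0.8192, sin(-35 deg) = -0.5736
  joint[2] = (1.8811, -5.1683) + 6.5 * (0.8192, -0.5736) = (1.8811 + 5.3245, -5.1683 + -3.7282) = (7.2056, -8.8966)
link 2: phi[2] = -70 + 35 + 0 = -35 deg
  cos(-35 deg) = 0.8192, sin(-35 deg) = -0.5736
  joint[3] = (7.2056, -8.8966) + 6.5 * (0.8192, -0.5736) = (7.2056 + 5.3245, -8.8966 + -3.7282) = (12.5301, -12.6248)
link 3: phi[3] = -70 + 35 + 0 + 165 = 130 deg
  cos(130 deg) = -0.6428, sin(130 deg) = 0.7660
  joint[4] = (12.5301, -12.6248) + 9.7 * (-0.6428, 0.7660) = (12.5301 + -6.2350, -12.6248 + 7.4306) = (6.2950, -5.1942)
End effector: (6.2950, -5.1942)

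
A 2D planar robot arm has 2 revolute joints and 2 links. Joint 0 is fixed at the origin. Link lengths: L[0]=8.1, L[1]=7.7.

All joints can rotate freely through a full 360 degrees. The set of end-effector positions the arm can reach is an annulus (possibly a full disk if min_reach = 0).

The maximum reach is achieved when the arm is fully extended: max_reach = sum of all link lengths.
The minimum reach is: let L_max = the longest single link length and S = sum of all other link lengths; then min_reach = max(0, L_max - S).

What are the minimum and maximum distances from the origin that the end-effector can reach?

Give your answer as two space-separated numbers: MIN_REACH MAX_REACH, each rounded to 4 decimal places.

Answer: 0.4000 15.8000

Derivation:
Link lengths: [8.1, 7.7]
max_reach = 8.1 + 7.7 = 15.8
L_max = max([8.1, 7.7]) = 8.1
S (sum of others) = 15.8 - 8.1 = 7.7
min_reach = max(0, 8.1 - 7.7) = max(0, 0.4) = 0.4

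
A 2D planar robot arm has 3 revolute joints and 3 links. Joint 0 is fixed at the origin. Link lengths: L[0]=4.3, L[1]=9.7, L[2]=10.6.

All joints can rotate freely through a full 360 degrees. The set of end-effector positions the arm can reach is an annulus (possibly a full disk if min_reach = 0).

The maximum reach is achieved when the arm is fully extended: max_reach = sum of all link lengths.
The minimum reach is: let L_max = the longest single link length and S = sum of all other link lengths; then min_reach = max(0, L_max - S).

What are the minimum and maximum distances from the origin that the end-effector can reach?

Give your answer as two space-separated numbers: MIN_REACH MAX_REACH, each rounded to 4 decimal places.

Answer: 0.0000 24.6000

Derivation:
Link lengths: [4.3, 9.7, 10.6]
max_reach = 4.3 + 9.7 + 10.6 = 24.6
L_max = max([4.3, 9.7, 10.6]) = 10.6
S (sum of others) = 24.6 - 10.6 = 14
min_reach = max(0, 10.6 - 14) = max(0, -3.4) = 0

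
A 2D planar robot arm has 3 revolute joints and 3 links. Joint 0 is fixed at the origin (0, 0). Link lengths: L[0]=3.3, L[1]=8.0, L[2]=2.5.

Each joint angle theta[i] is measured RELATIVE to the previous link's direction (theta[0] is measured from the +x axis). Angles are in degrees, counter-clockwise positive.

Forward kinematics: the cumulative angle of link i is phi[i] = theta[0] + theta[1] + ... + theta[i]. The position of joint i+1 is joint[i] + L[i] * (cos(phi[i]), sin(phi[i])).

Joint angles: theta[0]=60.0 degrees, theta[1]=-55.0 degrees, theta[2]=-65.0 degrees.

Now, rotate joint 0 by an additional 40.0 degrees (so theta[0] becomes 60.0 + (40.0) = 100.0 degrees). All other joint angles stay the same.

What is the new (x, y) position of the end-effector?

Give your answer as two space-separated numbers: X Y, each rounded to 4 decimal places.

Answer: 7.4330 8.0517

Derivation:
joint[0] = (0.0000, 0.0000)  (base)
link 0: phi[0] = 100 = 100 deg
  cos(100 deg) = -0.1736, sin(100 deg) = 0.9848
  joint[1] = (0.0000, 0.0000) + 3.3 * (-0.1736, 0.9848) = (0.0000 + -0.5730, 0.0000 + 3.2499) = (-0.5730, 3.2499)
link 1: phi[1] = 100 + -55 = 45 deg
  cos(45 deg) = 0.7071, sin(45 deg) = 0.7071
  joint[2] = (-0.5730, 3.2499) + 8 * (0.7071, 0.7071) = (-0.5730 + 5.6569, 3.2499 + 5.6569) = (5.0838, 8.9067)
link 2: phi[2] = 100 + -55 + -65 = -20 deg
  cos(-20 deg) = 0.9397, sin(-20 deg) = -0.3420
  joint[3] = (5.0838, 8.9067) + 2.5 * (0.9397, -0.3420) = (5.0838 + 2.3492, 8.9067 + -0.8551) = (7.4330, 8.0517)
End effector: (7.4330, 8.0517)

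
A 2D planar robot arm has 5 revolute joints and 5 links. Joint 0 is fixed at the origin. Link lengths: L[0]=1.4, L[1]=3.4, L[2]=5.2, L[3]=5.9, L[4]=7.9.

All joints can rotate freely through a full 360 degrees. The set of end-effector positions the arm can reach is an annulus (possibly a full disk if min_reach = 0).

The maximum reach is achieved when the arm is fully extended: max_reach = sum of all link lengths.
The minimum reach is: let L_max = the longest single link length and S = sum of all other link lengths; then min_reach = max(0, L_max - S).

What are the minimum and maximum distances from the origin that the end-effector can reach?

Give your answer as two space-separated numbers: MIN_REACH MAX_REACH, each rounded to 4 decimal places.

Answer: 0.0000 23.8000

Derivation:
Link lengths: [1.4, 3.4, 5.2, 5.9, 7.9]
max_reach = 1.4 + 3.4 + 5.2 + 5.9 + 7.9 = 23.8
L_max = max([1.4, 3.4, 5.2, 5.9, 7.9]) = 7.9
S (sum of others) = 23.8 - 7.9 = 15.9
min_reach = max(0, 7.9 - 15.9) = max(0, -8) = 0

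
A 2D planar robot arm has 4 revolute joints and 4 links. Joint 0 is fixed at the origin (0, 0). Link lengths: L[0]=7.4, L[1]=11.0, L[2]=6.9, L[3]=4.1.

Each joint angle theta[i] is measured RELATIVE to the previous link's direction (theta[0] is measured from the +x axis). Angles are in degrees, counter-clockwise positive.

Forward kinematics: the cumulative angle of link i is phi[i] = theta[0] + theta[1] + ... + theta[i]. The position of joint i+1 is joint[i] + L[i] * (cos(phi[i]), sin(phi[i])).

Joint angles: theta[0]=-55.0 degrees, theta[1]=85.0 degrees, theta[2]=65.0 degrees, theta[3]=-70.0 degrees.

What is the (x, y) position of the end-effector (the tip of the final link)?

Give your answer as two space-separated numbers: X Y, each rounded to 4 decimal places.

Answer: 16.8852 8.0448

Derivation:
joint[0] = (0.0000, 0.0000)  (base)
link 0: phi[0] = -55 = -55 deg
  cos(-55 deg) = 0.5736, sin(-55 deg) = -0.8192
  joint[1] = (0.0000, 0.0000) + 7.4 * (0.5736, -0.8192) = (0.0000 + 4.2445, 0.0000 + -6.0617) = (4.2445, -6.0617)
link 1: phi[1] = -55 + 85 = 30 deg
  cos(30 deg) = 0.8660, sin(30 deg) = 0.5000
  joint[2] = (4.2445, -6.0617) + 11 * (0.8660, 0.5000) = (4.2445 + 9.5263, -6.0617 + 5.5000) = (13.7707, -0.5617)
link 2: phi[2] = -55 + 85 + 65 = 95 deg
  cos(95 deg) = -0.0872, sin(95 deg) = 0.9962
  joint[3] = (13.7707, -0.5617) + 6.9 * (-0.0872, 0.9962) = (13.7707 + -0.6014, -0.5617 + 6.8737) = (13.1694, 6.3120)
link 3: phi[3] = -55 + 85 + 65 + -70 = 25 deg
  cos(25 deg) = 0.9063, sin(25 deg) = 0.4226
  joint[4] = (13.1694, 6.3120) + 4.1 * (0.9063, 0.4226) = (13.1694 + 3.7159, 6.3120 + 1.7327) = (16.8852, 8.0448)
End effector: (16.8852, 8.0448)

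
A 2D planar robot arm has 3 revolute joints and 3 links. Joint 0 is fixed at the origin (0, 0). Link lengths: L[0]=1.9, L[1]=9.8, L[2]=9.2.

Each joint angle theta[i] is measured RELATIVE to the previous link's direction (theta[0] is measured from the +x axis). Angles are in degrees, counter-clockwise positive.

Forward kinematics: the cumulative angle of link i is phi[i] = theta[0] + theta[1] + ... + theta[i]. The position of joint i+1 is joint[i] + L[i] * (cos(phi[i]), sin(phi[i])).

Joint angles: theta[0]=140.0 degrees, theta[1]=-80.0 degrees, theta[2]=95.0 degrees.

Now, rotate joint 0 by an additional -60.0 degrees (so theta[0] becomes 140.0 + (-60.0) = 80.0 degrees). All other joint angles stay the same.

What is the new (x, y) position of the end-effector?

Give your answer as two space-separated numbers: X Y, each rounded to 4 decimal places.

joint[0] = (0.0000, 0.0000)  (base)
link 0: phi[0] = 80 = 80 deg
  cos(80 deg) = 0.1736, sin(80 deg) = 0.9848
  joint[1] = (0.0000, 0.0000) + 1.9 * (0.1736, 0.9848) = (0.0000 + 0.3299, 0.0000 + 1.8711) = (0.3299, 1.8711)
link 1: phi[1] = 80 + -80 = 0 deg
  cos(0 deg) = 1.0000, sin(0 deg) = 0.0000
  joint[2] = (0.3299, 1.8711) + 9.8 * (1.0000, 0.0000) = (0.3299 + 9.8000, 1.8711 + 0.0000) = (10.1299, 1.8711)
link 2: phi[2] = 80 + -80 + 95 = 95 deg
  cos(95 deg) = -0.0872, sin(95 deg) = 0.9962
  joint[3] = (10.1299, 1.8711) + 9.2 * (-0.0872, 0.9962) = (10.1299 + -0.8018, 1.8711 + 9.1650) = (9.3281, 11.0361)
End effector: (9.3281, 11.0361)

Answer: 9.3281 11.0361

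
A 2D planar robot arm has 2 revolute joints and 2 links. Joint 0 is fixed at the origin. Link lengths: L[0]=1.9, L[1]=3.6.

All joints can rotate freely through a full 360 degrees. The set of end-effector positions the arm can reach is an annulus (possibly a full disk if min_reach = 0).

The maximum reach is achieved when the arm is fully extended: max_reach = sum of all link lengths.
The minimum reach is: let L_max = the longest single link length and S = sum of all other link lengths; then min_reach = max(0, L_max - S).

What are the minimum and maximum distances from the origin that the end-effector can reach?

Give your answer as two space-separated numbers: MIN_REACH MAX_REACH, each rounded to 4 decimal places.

Answer: 1.7000 5.5000

Derivation:
Link lengths: [1.9, 3.6]
max_reach = 1.9 + 3.6 = 5.5
L_max = max([1.9, 3.6]) = 3.6
S (sum of others) = 5.5 - 3.6 = 1.9
min_reach = max(0, 3.6 - 1.9) = max(0, 1.7) = 1.7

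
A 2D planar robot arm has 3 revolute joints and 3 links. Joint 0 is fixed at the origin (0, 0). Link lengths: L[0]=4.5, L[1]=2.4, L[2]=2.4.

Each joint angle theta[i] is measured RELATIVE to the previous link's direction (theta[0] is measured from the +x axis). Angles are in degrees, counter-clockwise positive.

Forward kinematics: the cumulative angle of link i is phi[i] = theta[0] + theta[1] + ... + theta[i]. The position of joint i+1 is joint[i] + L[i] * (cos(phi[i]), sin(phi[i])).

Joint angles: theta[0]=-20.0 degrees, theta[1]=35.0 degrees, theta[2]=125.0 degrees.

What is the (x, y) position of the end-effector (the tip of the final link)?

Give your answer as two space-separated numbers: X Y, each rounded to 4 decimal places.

joint[0] = (0.0000, 0.0000)  (base)
link 0: phi[0] = -20 = -20 deg
  cos(-20 deg) = 0.9397, sin(-20 deg) = -0.3420
  joint[1] = (0.0000, 0.0000) + 4.5 * (0.9397, -0.3420) = (0.0000 + 4.2286, 0.0000 + -1.5391) = (4.2286, -1.5391)
link 1: phi[1] = -20 + 35 = 15 deg
  cos(15 deg) = 0.9659, sin(15 deg) = 0.2588
  joint[2] = (4.2286, -1.5391) + 2.4 * (0.9659, 0.2588) = (4.2286 + 2.3182, -1.5391 + 0.6212) = (6.5468, -0.9179)
link 2: phi[2] = -20 + 35 + 125 = 140 deg
  cos(140 deg) = -0.7660, sin(140 deg) = 0.6428
  joint[3] = (6.5468, -0.9179) + 2.4 * (-0.7660, 0.6428) = (6.5468 + -1.8385, -0.9179 + 1.5427) = (4.7083, 0.6248)
End effector: (4.7083, 0.6248)

Answer: 4.7083 0.6248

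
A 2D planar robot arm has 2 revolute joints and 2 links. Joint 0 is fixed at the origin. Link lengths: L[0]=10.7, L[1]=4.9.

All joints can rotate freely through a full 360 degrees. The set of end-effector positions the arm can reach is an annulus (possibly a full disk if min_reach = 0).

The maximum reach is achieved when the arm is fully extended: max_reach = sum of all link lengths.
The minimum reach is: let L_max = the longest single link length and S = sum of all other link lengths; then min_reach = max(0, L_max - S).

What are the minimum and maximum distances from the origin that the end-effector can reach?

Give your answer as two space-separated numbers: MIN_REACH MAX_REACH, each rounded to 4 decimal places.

Link lengths: [10.7, 4.9]
max_reach = 10.7 + 4.9 = 15.6
L_max = max([10.7, 4.9]) = 10.7
S (sum of others) = 15.6 - 10.7 = 4.9
min_reach = max(0, 10.7 - 4.9) = max(0, 5.8) = 5.8

Answer: 5.8000 15.6000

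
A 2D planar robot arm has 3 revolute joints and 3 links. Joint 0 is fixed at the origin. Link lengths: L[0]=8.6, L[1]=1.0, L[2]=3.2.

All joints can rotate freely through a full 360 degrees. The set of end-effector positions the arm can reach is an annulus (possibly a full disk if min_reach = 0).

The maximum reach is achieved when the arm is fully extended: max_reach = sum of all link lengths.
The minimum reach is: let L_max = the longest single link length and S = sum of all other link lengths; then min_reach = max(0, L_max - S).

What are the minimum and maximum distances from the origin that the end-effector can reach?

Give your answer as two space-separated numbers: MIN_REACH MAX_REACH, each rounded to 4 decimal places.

Answer: 4.4000 12.8000

Derivation:
Link lengths: [8.6, 1.0, 3.2]
max_reach = 8.6 + 1 + 3.2 = 12.8
L_max = max([8.6, 1.0, 3.2]) = 8.6
S (sum of others) = 12.8 - 8.6 = 4.2
min_reach = max(0, 8.6 - 4.2) = max(0, 4.4) = 4.4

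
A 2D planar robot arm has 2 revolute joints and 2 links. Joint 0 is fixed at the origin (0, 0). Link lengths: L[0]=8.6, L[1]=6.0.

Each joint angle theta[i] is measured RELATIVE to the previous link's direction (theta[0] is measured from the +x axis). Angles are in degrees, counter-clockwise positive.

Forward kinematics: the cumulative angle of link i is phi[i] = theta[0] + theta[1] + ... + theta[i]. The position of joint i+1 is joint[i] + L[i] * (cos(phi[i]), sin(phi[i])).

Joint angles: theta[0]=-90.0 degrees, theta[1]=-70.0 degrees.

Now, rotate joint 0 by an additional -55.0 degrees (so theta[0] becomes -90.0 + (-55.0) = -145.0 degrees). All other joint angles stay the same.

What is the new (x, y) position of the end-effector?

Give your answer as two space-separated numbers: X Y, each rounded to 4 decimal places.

joint[0] = (0.0000, 0.0000)  (base)
link 0: phi[0] = -145 = -145 deg
  cos(-145 deg) = -0.8192, sin(-145 deg) = -0.5736
  joint[1] = (0.0000, 0.0000) + 8.6 * (-0.8192, -0.5736) = (0.0000 + -7.0447, 0.0000 + -4.9328) = (-7.0447, -4.9328)
link 1: phi[1] = -145 + -70 = -215 deg
  cos(-215 deg) = -0.8192, sin(-215 deg) = 0.5736
  joint[2] = (-7.0447, -4.9328) + 6 * (-0.8192, 0.5736) = (-7.0447 + -4.9149, -4.9328 + 3.4415) = (-11.9596, -1.4913)
End effector: (-11.9596, -1.4913)

Answer: -11.9596 -1.4913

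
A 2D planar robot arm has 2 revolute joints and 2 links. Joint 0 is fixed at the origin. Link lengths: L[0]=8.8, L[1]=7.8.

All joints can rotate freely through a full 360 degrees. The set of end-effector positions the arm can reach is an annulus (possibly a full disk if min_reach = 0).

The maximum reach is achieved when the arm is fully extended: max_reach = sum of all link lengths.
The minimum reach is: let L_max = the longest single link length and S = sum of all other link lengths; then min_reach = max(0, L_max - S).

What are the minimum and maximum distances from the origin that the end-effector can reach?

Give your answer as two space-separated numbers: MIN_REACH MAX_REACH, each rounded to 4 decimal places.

Link lengths: [8.8, 7.8]
max_reach = 8.8 + 7.8 = 16.6
L_max = max([8.8, 7.8]) = 8.8
S (sum of others) = 16.6 - 8.8 = 7.8
min_reach = max(0, 8.8 - 7.8) = max(0, 1) = 1

Answer: 1.0000 16.6000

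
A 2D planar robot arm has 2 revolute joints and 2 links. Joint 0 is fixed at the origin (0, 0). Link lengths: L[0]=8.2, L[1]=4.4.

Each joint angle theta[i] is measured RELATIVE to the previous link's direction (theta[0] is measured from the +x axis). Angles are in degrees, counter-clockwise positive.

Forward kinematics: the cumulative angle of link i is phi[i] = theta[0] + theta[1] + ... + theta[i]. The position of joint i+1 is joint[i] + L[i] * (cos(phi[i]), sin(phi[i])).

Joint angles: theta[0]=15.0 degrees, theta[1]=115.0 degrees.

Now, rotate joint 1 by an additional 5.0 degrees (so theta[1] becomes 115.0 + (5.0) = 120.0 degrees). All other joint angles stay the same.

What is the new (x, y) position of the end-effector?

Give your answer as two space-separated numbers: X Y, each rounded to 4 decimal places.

Answer: 4.8093 5.2336

Derivation:
joint[0] = (0.0000, 0.0000)  (base)
link 0: phi[0] = 15 = 15 deg
  cos(15 deg) = 0.9659, sin(15 deg) = 0.2588
  joint[1] = (0.0000, 0.0000) + 8.2 * (0.9659, 0.2588) = (0.0000 + 7.9206, 0.0000 + 2.1223) = (7.9206, 2.1223)
link 1: phi[1] = 15 + 120 = 135 deg
  cos(135 deg) = -0.7071, sin(135 deg) = 0.7071
  joint[2] = (7.9206, 2.1223) + 4.4 * (-0.7071, 0.7071) = (7.9206 + -3.1113, 2.1223 + 3.1113) = (4.8093, 5.2336)
End effector: (4.8093, 5.2336)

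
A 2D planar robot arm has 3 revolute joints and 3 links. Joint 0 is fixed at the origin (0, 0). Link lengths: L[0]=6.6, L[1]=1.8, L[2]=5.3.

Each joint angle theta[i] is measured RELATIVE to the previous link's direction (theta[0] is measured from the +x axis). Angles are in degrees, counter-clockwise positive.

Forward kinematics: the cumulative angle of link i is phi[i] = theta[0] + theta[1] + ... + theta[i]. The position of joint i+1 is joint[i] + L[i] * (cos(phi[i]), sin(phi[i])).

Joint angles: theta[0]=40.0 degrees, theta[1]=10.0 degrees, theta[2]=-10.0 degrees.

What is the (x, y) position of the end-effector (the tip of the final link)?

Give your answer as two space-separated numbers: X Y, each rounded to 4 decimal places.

joint[0] = (0.0000, 0.0000)  (base)
link 0: phi[0] = 40 = 40 deg
  cos(40 deg) = 0.7660, sin(40 deg) = 0.6428
  joint[1] = (0.0000, 0.0000) + 6.6 * (0.7660, 0.6428) = (0.0000 + 5.0559, 0.0000 + 4.2424) = (5.0559, 4.2424)
link 1: phi[1] = 40 + 10 = 50 deg
  cos(50 deg) = 0.6428, sin(50 deg) = 0.7660
  joint[2] = (5.0559, 4.2424) + 1.8 * (0.6428, 0.7660) = (5.0559 + 1.1570, 4.2424 + 1.3789) = (6.2129, 5.6213)
link 2: phi[2] = 40 + 10 + -10 = 40 deg
  cos(40 deg) = 0.7660, sin(40 deg) = 0.6428
  joint[3] = (6.2129, 5.6213) + 5.3 * (0.7660, 0.6428) = (6.2129 + 4.0600, 5.6213 + 3.4068) = (10.2729, 9.0281)
End effector: (10.2729, 9.0281)

Answer: 10.2729 9.0281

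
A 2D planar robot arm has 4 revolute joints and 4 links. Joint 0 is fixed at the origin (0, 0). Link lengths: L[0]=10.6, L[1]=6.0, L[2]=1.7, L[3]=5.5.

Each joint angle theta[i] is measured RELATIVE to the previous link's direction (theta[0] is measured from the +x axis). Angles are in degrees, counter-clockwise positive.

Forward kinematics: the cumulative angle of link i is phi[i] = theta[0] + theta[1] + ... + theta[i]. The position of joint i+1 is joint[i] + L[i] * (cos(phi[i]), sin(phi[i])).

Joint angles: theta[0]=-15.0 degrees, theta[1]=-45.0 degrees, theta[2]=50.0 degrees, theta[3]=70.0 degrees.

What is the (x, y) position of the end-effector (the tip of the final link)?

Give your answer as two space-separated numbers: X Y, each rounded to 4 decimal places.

Answer: 17.6630 -3.4717

Derivation:
joint[0] = (0.0000, 0.0000)  (base)
link 0: phi[0] = -15 = -15 deg
  cos(-15 deg) = 0.9659, sin(-15 deg) = -0.2588
  joint[1] = (0.0000, 0.0000) + 10.6 * (0.9659, -0.2588) = (0.0000 + 10.2388, 0.0000 + -2.7435) = (10.2388, -2.7435)
link 1: phi[1] = -15 + -45 = -60 deg
  cos(-60 deg) = 0.5000, sin(-60 deg) = -0.8660
  joint[2] = (10.2388, -2.7435) + 6 * (0.5000, -0.8660) = (10.2388 + 3.0000, -2.7435 + -5.1962) = (13.2388, -7.9396)
link 2: phi[2] = -15 + -45 + 50 = -10 deg
  cos(-10 deg) = 0.9848, sin(-10 deg) = -0.1736
  joint[3] = (13.2388, -7.9396) + 1.7 * (0.9848, -0.1736) = (13.2388 + 1.6742, -7.9396 + -0.2952) = (14.9130, -8.2348)
link 3: phi[3] = -15 + -45 + 50 + 70 = 60 deg
  cos(60 deg) = 0.5000, sin(60 deg) = 0.8660
  joint[4] = (14.9130, -8.2348) + 5.5 * (0.5000, 0.8660) = (14.9130 + 2.7500, -8.2348 + 4.7631) = (17.6630, -3.4717)
End effector: (17.6630, -3.4717)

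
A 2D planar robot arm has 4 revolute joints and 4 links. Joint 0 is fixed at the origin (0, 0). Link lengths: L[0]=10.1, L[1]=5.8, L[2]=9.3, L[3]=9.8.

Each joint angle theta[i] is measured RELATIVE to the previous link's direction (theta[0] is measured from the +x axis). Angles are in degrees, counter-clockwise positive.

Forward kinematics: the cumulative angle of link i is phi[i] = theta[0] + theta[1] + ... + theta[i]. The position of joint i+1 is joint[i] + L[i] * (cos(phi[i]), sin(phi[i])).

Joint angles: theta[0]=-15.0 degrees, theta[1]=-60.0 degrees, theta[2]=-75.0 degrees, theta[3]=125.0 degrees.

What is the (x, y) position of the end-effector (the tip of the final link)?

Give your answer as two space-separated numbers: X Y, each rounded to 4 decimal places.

joint[0] = (0.0000, 0.0000)  (base)
link 0: phi[0] = -15 = -15 deg
  cos(-15 deg) = 0.9659, sin(-15 deg) = -0.2588
  joint[1] = (0.0000, 0.0000) + 10.1 * (0.9659, -0.2588) = (0.0000 + 9.7559, 0.0000 + -2.6141) = (9.7559, -2.6141)
link 1: phi[1] = -15 + -60 = -75 deg
  cos(-75 deg) = 0.2588, sin(-75 deg) = -0.9659
  joint[2] = (9.7559, -2.6141) + 5.8 * (0.2588, -0.9659) = (9.7559 + 1.5012, -2.6141 + -5.6024) = (11.2570, -8.2164)
link 2: phi[2] = -15 + -60 + -75 = -150 deg
  cos(-150 deg) = -0.8660, sin(-150 deg) = -0.5000
  joint[3] = (11.2570, -8.2164) + 9.3 * (-0.8660, -0.5000) = (11.2570 + -8.0540, -8.2164 + -4.6500) = (3.2030, -12.8664)
link 3: phi[3] = -15 + -60 + -75 + 125 = -25 deg
  cos(-25 deg) = 0.9063, sin(-25 deg) = -0.4226
  joint[4] = (3.2030, -12.8664) + 9.8 * (0.9063, -0.4226) = (3.2030 + 8.8818, -12.8664 + -4.1417) = (12.0848, -17.0081)
End effector: (12.0848, -17.0081)

Answer: 12.0848 -17.0081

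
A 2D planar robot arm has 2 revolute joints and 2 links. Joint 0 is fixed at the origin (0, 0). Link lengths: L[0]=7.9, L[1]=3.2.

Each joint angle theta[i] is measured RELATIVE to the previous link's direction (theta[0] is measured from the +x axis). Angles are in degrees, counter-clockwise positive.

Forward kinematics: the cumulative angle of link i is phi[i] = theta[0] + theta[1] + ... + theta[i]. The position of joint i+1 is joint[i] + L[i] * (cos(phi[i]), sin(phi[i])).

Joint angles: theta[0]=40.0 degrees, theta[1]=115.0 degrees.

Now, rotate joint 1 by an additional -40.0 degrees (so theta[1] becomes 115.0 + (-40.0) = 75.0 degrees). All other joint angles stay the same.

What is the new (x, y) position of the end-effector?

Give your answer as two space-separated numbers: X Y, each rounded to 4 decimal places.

joint[0] = (0.0000, 0.0000)  (base)
link 0: phi[0] = 40 = 40 deg
  cos(40 deg) = 0.7660, sin(40 deg) = 0.6428
  joint[1] = (0.0000, 0.0000) + 7.9 * (0.7660, 0.6428) = (0.0000 + 6.0518, 0.0000 + 5.0780) = (6.0518, 5.0780)
link 1: phi[1] = 40 + 75 = 115 deg
  cos(115 deg) = -0.4226, sin(115 deg) = 0.9063
  joint[2] = (6.0518, 5.0780) + 3.2 * (-0.4226, 0.9063) = (6.0518 + -1.3524, 5.0780 + 2.9002) = (4.6994, 7.9782)
End effector: (4.6994, 7.9782)

Answer: 4.6994 7.9782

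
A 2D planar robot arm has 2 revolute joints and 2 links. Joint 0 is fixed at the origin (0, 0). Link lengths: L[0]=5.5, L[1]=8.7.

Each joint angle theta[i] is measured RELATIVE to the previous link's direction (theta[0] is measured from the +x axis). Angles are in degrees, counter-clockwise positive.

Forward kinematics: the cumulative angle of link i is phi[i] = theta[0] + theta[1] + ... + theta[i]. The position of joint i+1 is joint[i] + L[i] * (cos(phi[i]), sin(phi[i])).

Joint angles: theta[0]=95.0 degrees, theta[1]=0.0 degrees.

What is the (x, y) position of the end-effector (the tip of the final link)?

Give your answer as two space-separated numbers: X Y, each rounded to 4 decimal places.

joint[0] = (0.0000, 0.0000)  (base)
link 0: phi[0] = 95 = 95 deg
  cos(95 deg) = -0.0872, sin(95 deg) = 0.9962
  joint[1] = (0.0000, 0.0000) + 5.5 * (-0.0872, 0.9962) = (0.0000 + -0.4794, 0.0000 + 5.4791) = (-0.4794, 5.4791)
link 1: phi[1] = 95 + 0 = 95 deg
  cos(95 deg) = -0.0872, sin(95 deg) = 0.9962
  joint[2] = (-0.4794, 5.4791) + 8.7 * (-0.0872, 0.9962) = (-0.4794 + -0.7583, 5.4791 + 8.6669) = (-1.2376, 14.1460)
End effector: (-1.2376, 14.1460)

Answer: -1.2376 14.1460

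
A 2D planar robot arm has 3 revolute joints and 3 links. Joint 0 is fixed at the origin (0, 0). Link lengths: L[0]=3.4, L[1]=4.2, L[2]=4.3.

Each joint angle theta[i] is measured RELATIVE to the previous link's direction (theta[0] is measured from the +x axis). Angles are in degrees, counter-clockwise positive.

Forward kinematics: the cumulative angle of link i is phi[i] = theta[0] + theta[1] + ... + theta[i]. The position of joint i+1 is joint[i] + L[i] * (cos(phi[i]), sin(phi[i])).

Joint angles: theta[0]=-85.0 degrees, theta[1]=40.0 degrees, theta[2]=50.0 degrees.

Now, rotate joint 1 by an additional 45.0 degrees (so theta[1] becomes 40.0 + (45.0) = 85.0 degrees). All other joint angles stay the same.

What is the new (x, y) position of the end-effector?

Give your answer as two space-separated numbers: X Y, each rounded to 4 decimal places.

Answer: 7.2603 -0.0931

Derivation:
joint[0] = (0.0000, 0.0000)  (base)
link 0: phi[0] = -85 = -85 deg
  cos(-85 deg) = 0.0872, sin(-85 deg) = -0.9962
  joint[1] = (0.0000, 0.0000) + 3.4 * (0.0872, -0.9962) = (0.0000 + 0.2963, 0.0000 + -3.3871) = (0.2963, -3.3871)
link 1: phi[1] = -85 + 85 = 0 deg
  cos(0 deg) = 1.0000, sin(0 deg) = 0.0000
  joint[2] = (0.2963, -3.3871) + 4.2 * (1.0000, 0.0000) = (0.2963 + 4.2000, -3.3871 + 0.0000) = (4.4963, -3.3871)
link 2: phi[2] = -85 + 85 + 50 = 50 deg
  cos(50 deg) = 0.6428, sin(50 deg) = 0.7660
  joint[3] = (4.4963, -3.3871) + 4.3 * (0.6428, 0.7660) = (4.4963 + 2.7640, -3.3871 + 3.2940) = (7.2603, -0.0931)
End effector: (7.2603, -0.0931)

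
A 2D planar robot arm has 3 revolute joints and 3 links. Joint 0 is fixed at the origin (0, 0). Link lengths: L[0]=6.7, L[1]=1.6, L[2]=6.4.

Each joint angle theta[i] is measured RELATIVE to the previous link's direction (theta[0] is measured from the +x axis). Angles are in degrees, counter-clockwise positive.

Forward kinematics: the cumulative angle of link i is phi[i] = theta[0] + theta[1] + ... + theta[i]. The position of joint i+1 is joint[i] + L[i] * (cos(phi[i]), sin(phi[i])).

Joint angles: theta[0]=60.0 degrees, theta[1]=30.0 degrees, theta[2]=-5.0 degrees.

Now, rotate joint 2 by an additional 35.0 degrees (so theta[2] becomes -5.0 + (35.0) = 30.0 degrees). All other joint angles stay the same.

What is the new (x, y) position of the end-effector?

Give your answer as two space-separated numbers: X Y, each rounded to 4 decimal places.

Answer: 0.1500 12.9449

Derivation:
joint[0] = (0.0000, 0.0000)  (base)
link 0: phi[0] = 60 = 60 deg
  cos(60 deg) = 0.5000, sin(60 deg) = 0.8660
  joint[1] = (0.0000, 0.0000) + 6.7 * (0.5000, 0.8660) = (0.0000 + 3.3500, 0.0000 + 5.8024) = (3.3500, 5.8024)
link 1: phi[1] = 60 + 30 = 90 deg
  cos(90 deg) = 0.0000, sin(90 deg) = 1.0000
  joint[2] = (3.3500, 5.8024) + 1.6 * (0.0000, 1.0000) = (3.3500 + 0.0000, 5.8024 + 1.6000) = (3.3500, 7.4024)
link 2: phi[2] = 60 + 30 + 30 = 120 deg
  cos(120 deg) = -0.5000, sin(120 deg) = 0.8660
  joint[3] = (3.3500, 7.4024) + 6.4 * (-0.5000, 0.8660) = (3.3500 + -3.2000, 7.4024 + 5.5426) = (0.1500, 12.9449)
End effector: (0.1500, 12.9449)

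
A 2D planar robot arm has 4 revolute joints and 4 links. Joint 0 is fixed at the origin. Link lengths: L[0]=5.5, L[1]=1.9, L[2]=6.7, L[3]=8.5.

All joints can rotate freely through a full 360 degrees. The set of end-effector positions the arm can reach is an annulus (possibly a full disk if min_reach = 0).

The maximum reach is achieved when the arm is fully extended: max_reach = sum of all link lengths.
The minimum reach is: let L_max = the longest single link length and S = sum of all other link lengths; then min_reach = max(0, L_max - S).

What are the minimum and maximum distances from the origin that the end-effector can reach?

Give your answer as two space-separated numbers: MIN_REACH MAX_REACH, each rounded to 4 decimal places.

Link lengths: [5.5, 1.9, 6.7, 8.5]
max_reach = 5.5 + 1.9 + 6.7 + 8.5 = 22.6
L_max = max([5.5, 1.9, 6.7, 8.5]) = 8.5
S (sum of others) = 22.6 - 8.5 = 14.1
min_reach = max(0, 8.5 - 14.1) = max(0, -5.6) = 0

Answer: 0.0000 22.6000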